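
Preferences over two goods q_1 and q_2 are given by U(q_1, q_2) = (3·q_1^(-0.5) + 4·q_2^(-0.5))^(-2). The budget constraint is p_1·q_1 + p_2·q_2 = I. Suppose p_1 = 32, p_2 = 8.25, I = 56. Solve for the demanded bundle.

q_1* = 0.9881, q_2* = 2.9551

MU_q_1 ∝ 3·q_1^(-1.5), MU_q_2 ∝ 4·q_2^(-1.5), so MRS = (3/4)·(q_2/q_1)^(1.5) = p_1/p_2.
Solve for the ratio: q_2/q_1 = [(4/3)·p_1/p_2]^(2/3).
With the ratio pinned down, the budget gives q_1* = I/(p_1 + p_2·(q_2/q_1)) and q_2* = (q_2/q_1)·q_1*.
Numerically q_2/q_1 = 2.990587, so q_1* = 56/(32 + 8.25·2.990587) = 0.9881 and q_2* = 2.990587·0.9881 = 2.9551.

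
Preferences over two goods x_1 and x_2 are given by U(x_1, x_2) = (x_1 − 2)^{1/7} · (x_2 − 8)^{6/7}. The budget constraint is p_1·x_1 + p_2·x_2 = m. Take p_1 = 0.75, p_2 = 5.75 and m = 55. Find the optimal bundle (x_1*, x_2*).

x_1* = 3.4286, x_2* = 9.118

After buying the subsistence bundle (2, 8), a share 1/7 of the remaining income goes to x_1: x_1* = 2 + 1/7·(m − 2p_1 − 8p_2)/p_1.
Discretionary income = 55 − 2·0.75 − 8·5.75 = 7.5; x_1* = 2 + 1/7·7.5/0.75 = 3.4286; x_2* = 8 + 6/7·7.5/5.75 = 9.118.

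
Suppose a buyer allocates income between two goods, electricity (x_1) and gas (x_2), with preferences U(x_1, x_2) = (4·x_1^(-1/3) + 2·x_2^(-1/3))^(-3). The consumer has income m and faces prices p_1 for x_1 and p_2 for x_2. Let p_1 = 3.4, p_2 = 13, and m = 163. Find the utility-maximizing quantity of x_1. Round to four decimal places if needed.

x_1* = 26.1764

From the CES first-order condition, 2·(x_2/x_1)^(4/3) = p_1/p_2.
Hence x_2/x_1 = ((1/2)·p_1/p_2)^(1/(4/3)), i.e. raised to the 0.75 power.
With the ratio pinned down, the budget gives x_1* = m/(p_1 + p_2·(x_2/x_1)) and x_2* = (x_2/x_1)·x_1*.
Numerically x_2/x_1 = 0.21746, so x_1* = 163/(3.4 + 13·0.21746) = 26.1764.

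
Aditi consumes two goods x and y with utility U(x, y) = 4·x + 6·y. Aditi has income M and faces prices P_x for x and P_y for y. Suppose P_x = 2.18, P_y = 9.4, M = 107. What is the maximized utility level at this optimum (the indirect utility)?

V = 196.3303

Perfect substitutes: compare marginal utility per dollar. 4/P_x vs 6/P_y → 1.8349 vs 0.6383.
x gives more utility per dollar, so spend all income on x: x* = M/P_x, y* = 0.
Numerically: x* = 49.0826, y* = 0.
Utility at the optimum: U(49.0826, 0) = 196.3303.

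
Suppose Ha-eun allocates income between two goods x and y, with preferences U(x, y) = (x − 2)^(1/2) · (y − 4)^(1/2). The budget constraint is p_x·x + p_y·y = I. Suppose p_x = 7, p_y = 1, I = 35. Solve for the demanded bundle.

x* = 3.2143, y* = 12.5

MRS = (y−4)/(x−2). Tangency with p_x/p_y gives y−4 = (p_x/p_y)·(x−2).
After buying the subsistence bundle (2, 4), a share 0.5 of the remaining income goes to x: x* = 2 + 0.5·(I − 2p_x − 4p_y)/p_x.
Discretionary income = 35 − 2·7 − 4·1 = 17; x* = 2 + 0.5·17/7 = 3.2143; y* = 4 + 0.5·17/1 = 12.5.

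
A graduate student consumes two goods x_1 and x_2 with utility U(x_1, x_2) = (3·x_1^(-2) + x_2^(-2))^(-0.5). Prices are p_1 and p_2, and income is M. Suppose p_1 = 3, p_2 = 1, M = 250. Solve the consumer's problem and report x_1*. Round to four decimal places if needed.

With the ratio pinned down, the budget gives x_1* = M/(p_1 + p_2·(x_2/x_1)) and x_2* = (x_2/x_1)·x_1*.
Numerically x_2/x_1 = 1, so x_1* = 250/(3 + 1·1) = 62.5.

x_1* = 62.5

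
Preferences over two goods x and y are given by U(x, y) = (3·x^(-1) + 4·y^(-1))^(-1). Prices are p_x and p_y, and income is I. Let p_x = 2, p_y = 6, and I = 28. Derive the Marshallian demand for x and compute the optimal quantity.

From the CES first-order condition, (3/4)·(y/x)^(2) = p_x/p_y.
Hence y/x = ((4/3)·p_x/p_y)^(1/(2)), i.e. raised to the 0.5 power.
With the ratio pinned down, the budget gives x* = I/(p_x + p_y·(y/x)) and y* = (y/x)·x*.
Numerically y/x = 0.666667, so x* = 28/(2 + 6·0.666667) = 4.6667.

x* = 4.6667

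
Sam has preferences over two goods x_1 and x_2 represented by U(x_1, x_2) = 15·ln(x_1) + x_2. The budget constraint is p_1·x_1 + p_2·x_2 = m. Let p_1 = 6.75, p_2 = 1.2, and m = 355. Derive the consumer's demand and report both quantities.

x_1* = 2.6667, x_2* = 280.8333

Set MRS = p_1/p_2: (15/x_1)/1 = p_1/p_2.
So x_1*(p_1,p_2) = 15·p_2/p_1, independent of income; and x_2* = (m − 15·p_2)/p_2.
At the given prices: x_1* = 15·1.2/6.75 = 2.6667, and x_2* = 280.8333.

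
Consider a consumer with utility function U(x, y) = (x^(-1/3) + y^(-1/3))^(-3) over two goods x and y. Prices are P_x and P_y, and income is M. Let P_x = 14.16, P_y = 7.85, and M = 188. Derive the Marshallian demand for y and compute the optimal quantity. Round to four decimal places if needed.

Numerically y/x = 1.556486, so x* = 188/(14.16 + 7.85·1.556486) = 7.127 and y* = 1.556486·7.127 = 11.0931.

y* = 11.0931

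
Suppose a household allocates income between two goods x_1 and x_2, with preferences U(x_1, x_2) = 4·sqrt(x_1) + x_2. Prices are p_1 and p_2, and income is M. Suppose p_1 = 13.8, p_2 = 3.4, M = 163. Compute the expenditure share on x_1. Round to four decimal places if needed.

share on x_1 = 0.0206

Set MRS = p_1/p_2: 2·x_1^(−1/2) = p_1/p_2.
Thus x_1* = (2·p_2/p_1)² — independent of M — with the rest of income spent on x_2.
Plugging in: x_1* = (2·3.4/13.8)² = 0.2428, x_2* = 46.9557.
Expenditure on x_1: 13.8·0.2428 = 3.3507; share = 0.0206.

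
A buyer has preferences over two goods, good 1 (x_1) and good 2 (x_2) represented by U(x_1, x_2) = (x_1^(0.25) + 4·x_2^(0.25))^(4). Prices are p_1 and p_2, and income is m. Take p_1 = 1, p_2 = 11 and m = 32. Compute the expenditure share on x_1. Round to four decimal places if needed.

From the CES first-order condition, (1/4)·(x_2/x_1)^(0.75) = p_1/p_2.
Hence x_2/x_1 = (4·p_1/p_2)^(1/(0.75)), i.e. raised to the 4/3 power.
Substitute x_2 = (x_2/x_1)·x_1 into the budget: x_1* = m/(p_1 + p_2·(x_2/x_1)).
Numerically x_2/x_1 = 0.259551, so x_1* = 32/(1 + 11·0.259551) = 8.3008 and x_2* = 0.259551·8.3008 = 2.1545.
Expenditure on x_1: 1·8.3008 = 8.3008; share = 0.2594.

share on x_1 = 0.2594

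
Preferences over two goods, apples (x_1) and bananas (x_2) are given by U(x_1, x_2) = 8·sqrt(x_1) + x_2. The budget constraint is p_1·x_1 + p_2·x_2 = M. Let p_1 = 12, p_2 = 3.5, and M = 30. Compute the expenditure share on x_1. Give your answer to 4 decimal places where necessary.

share on x_1 = 0.5444

MU_x_1 = 4/√x_1, MU_x_2 = 1. Tangency: 4/√x_1 = p_1/p_2.
Thus x_1* = (4·p_2/p_1)² — independent of M — with the rest of income spent on x_2.
Plugging in: x_1* = (4·3.5/12)² = 1.3611, x_2* = 3.9048.
Expenditure on x_1: 12·1.3611 = 16.3333; share = 0.5444.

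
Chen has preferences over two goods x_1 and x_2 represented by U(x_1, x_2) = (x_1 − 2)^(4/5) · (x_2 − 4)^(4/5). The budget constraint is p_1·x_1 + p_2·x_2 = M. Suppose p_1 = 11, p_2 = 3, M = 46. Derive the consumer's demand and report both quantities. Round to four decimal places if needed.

Let x_1' = x_1−2, x_2' = x_2−4. MRS = x_2'/x_1' = p_1/p_2.
Substituting into the budget: x_1* = 2 + 0.5·(M − 2·p_1 − 4·p_2)/p_1, and x_2* = 4 + 0.5·(…)/p_2.
Discretionary income = 46 − 2·11 − 4·3 = 12; x_1* = 2 + 0.5·12/11 = 2.5455; x_2* = 4 + 0.5·12/3 = 6.

x_1* = 2.5455, x_2* = 6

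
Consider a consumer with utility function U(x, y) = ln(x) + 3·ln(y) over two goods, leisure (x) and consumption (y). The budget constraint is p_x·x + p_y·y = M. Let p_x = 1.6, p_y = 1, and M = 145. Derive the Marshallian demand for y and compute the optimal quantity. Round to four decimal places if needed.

y* = 108.75

MU_x/MU_y = (y)/(3·x); tangency sets this equal to p_x/p_y.
Rearranging, p_y·y = 3·p_x·x. Substituting into the budget gives p_x·x·(1 + 3) = M.
Demand: x*(p_x,p_y,M) = 0.25·M/p_x and y* = 0.75·M/p_y.
At p_x=1.6, p_y=1, M=145: y* = 0.75·145/1 = 108.75.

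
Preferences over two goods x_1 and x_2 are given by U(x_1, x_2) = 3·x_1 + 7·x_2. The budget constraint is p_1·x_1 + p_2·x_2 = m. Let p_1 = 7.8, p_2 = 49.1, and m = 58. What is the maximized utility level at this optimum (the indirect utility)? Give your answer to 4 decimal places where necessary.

Linear utility — the consumer picks whichever good has higher MU/price: 3/7.8 = 0.3846 vs 7/49.1 = 0.1426.
x_1 gives more utility per dollar, so spend all income on x_1: x_1* = m/p_1, x_2* = 0.
Numerically: x_1* = 7.4359, x_2* = 0.
Utility at the optimum: U(7.4359, 0) = 22.3077.

V = 22.3077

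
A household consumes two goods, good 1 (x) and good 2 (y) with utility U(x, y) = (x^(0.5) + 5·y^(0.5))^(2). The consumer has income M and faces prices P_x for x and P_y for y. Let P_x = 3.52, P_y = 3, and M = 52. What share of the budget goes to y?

share on y = 0.967

From the CES first-order condition, (1/5)·(y/x)^(0.5) = P_x/P_y.
Solve for the ratio: y/x = [5·P_x/P_y]^(2).
With the ratio pinned down, the budget gives x* = M/(P_x + P_y·(y/x)) and y* = (y/x)·x*.
Numerically y/x = 34.417778, so x* = 52/(3.52 + 3·34.417778) = 0.487 and y* = 34.417778·0.487 = 16.7619.
Expenditure on y: 3·16.7619 = 50.2857; share = 0.967.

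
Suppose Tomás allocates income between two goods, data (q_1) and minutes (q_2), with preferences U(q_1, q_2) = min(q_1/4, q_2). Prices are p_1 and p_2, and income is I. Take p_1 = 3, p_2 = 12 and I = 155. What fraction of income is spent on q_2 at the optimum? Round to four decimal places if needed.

share on q_2 = 0.5

Leontief preferences: the optimum is at the kink where q_1/4 = q_2/1, i.e. q_2 = (1/4)·q_1.
Budget: p_1·q_1 + p_2·(1/4)·q_1 = I, so (4·p_1 + p_2)·q_1 = 4·I.
Demand: q_1*(p_1,p_2,I) = 4·I/(4·p_1 + p_2), q_2* = I/(4·p_1 + p_2).
Here 4·3 + 12 = 24, giving q_1* = 25.8333 and q_2* = 6.4583.
Expenditure on q_2: 12·6.4583 = 77.5; share = 0.5.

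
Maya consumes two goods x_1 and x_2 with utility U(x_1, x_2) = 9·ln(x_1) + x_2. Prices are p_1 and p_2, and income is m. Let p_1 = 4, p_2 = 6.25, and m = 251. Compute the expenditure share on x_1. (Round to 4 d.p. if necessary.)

share on x_1 = 0.2241

MU_x_1 = 9/x_1, MU_x_2 = 1. Tangency: 9/x_1 = p_1/p_2.
So x_1*(p_1,p_2) = 9·p_2/p_1, independent of income; and x_2* = (m − 9·p_2)/p_2.
At the given prices: x_1* = 9·6.25/4 = 14.0625, and x_2* = 31.16.
Expenditure on x_1: 4·14.0625 = 56.25; share = 0.2241.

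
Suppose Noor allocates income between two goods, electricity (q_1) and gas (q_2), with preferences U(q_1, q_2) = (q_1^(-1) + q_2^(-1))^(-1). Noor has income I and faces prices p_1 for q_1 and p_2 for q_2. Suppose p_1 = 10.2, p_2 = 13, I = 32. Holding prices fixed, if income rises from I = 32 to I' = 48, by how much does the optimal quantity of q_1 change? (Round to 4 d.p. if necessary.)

Δq_1* = 0.7368

MRS = MU_q_1/MU_q_2 = (q_2/q_1)^(2). Set equal to p_1/p_2.
Hence q_2/q_1 = (p_1/p_2)^(1/(2)), i.e. raised to the 0.5 power.
With the ratio pinned down, the budget gives q_1* = I/(p_1 + p_2·(q_2/q_1)) and q_2* = (q_2/q_1)·q_1*.
Numerically q_2/q_1 = 0.885785, so q_1* = 32/(10.2 + 13·0.885785) = 1.4736.
At I' = 48: q_1* = 2.2104. Change: 2.2104 − 1.4736 = 0.7368.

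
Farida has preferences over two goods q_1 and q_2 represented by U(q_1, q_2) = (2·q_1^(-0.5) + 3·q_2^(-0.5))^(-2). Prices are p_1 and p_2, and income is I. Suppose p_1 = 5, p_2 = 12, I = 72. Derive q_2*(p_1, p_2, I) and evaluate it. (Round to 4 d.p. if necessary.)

Substitute q_2 = (q_2/q_1)·q_1 into the budget: q_1* = I/(p_1 + p_2·(q_2/q_1)).
Numerically q_2/q_1 = 0.731004, so q_1* = 72/(5 + 12·0.731004) = 5.228 and q_2* = 0.731004·5.228 = 3.8217.

q_2* = 3.8217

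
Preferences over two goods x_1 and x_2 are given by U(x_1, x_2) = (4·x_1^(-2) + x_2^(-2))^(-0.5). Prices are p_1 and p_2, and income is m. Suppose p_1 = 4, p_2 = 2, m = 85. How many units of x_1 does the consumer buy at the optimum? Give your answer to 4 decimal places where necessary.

MU_x_1 ∝ 4·x_1^(-3), MU_x_2 ∝ x_2^(-3), so MRS = 4·(x_2/x_1)^(3) = p_1/p_2.
Hence x_2/x_1 = ((1/4)·p_1/p_2)^(1/(3)), i.e. raised to the 1/3 power.
With the ratio pinned down, the budget gives x_1* = m/(p_1 + p_2·(x_2/x_1)) and x_2* = (x_2/x_1)·x_1*.
Numerically x_2/x_1 = 0.793701, so x_1* = 85/(4 + 2·0.793701) = 15.2128.

x_1* = 15.2128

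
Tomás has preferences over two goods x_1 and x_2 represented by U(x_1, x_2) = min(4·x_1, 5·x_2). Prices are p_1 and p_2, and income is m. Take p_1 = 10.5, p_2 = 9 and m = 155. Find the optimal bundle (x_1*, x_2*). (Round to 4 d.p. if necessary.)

Demand: x_1*(p_1,p_2,m) = 5·m/(5·p_1 + 4·p_2), x_2* = 4·m/(5·p_1 + 4·p_2).
Here 5·10.5 + 4·9 = 88.5, giving x_1* = 8.7571 and x_2* = 7.0056.

x_1* = 8.7571, x_2* = 7.0056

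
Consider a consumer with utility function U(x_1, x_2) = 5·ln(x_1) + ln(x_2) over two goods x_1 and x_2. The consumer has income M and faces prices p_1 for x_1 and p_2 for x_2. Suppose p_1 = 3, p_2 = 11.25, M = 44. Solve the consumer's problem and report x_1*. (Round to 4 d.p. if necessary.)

x_1* = 12.2222

MU_x_1/MU_x_2 = (5·x_2)/(x_1); tangency sets this equal to p_1/p_2.
Rearranging, p_2·x_2 = (1/5)·p_1·x_1. Substituting into the budget gives p_1·x_1·(1 + (1/5)) = M.
Demand: x_1*(p_1,p_2,M) = 5/6·M/p_1 and x_2* = 1/6·M/p_2.
At p_1=3, p_2=11.25, M=44: x_1* = 5/6·44/3 = 12.2222.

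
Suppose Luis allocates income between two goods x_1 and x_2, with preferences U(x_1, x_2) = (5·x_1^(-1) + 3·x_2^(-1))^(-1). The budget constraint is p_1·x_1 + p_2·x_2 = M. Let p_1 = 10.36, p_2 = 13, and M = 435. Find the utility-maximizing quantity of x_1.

MRS = MU_x_1/MU_x_2 = (5/3)·(x_2/x_1)^(2). Set equal to p_1/p_2.
Solve for the ratio: x_2/x_1 = [(3/5)·p_1/p_2]^(0.5).
With the ratio pinned down, the budget gives x_1* = M/(p_1 + p_2·(x_2/x_1)) and x_2* = (x_2/x_1)·x_1*.
Numerically x_2/x_1 = 0.691487, so x_1* = 435/(10.36 + 13·0.691487) = 22.4814.

x_1* = 22.4814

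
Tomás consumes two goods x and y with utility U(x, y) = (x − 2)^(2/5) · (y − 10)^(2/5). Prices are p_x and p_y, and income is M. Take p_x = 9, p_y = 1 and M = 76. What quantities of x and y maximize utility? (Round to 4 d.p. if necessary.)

x* = 4.6667, y* = 34

This is Cobb-Douglas in (x−2, y−10): tangency gives 0.4·p_y·(y−10) = 0.4·p_x·(x−2).
After buying the subsistence bundle (2, 10), a share 0.5 of the remaining income goes to x: x* = 2 + 0.5·(M − 2p_x − 10p_y)/p_x.
Discretionary income = 76 − 2·9 − 10·1 = 48; x* = 2 + 0.5·48/9 = 4.6667; y* = 10 + 0.5·48/1 = 34.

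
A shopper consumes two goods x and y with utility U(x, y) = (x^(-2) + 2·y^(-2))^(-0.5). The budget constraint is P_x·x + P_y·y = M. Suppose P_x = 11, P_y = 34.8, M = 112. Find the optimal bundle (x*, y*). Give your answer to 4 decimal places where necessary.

x* = 2.7406, y* = 2.3521

From the CES first-order condition, (1/2)·(y/x)^(3) = P_x/P_y.
Hence y/x = (2·P_x/P_y)^(1/(3)), i.e. raised to the 1/3 power.
Substitute y = (y/x)·x into the budget: x* = M/(P_x + P_y·(y/x)).
Numerically y/x = 0.858251, so x* = 112/(11 + 34.8·0.858251) = 2.7406 and y* = 0.858251·2.7406 = 2.3521.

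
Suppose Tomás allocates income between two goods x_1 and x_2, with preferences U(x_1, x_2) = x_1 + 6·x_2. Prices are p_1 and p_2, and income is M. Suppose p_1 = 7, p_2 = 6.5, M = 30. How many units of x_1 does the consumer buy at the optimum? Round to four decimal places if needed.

Numerically: x_1* = 0, x_2* = 4.6154.

x_1* = 0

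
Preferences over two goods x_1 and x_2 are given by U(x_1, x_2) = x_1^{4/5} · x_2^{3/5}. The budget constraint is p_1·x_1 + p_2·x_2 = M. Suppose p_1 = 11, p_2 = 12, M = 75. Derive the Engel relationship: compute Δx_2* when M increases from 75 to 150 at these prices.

Δx_2* = 2.6786

MU_x_1/MU_x_2 = (0.8·x_2)/(0.6·x_1); tangency sets this equal to p_1/p_2.
So 0.8·p_2·x_2 = 0.6·p_1·x_1; combined with the budget, a share 4/7 of income goes to x_1.
Demand: x_1*(p_1,p_2,M) = 4/7·M/p_1 and x_2* = 3/7·M/p_2.
At p_1=11, p_2=12, M=75: x_2* = 3/7·75/12 = 2.6786.
At M' = 150: x_2* = 5.3571. Change: 5.3571 − 2.6786 = 2.6786.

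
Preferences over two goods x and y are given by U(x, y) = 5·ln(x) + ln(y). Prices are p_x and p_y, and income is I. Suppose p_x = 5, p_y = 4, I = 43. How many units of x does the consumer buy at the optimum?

MU_x/MU_y = (5·y)/(x); tangency sets this equal to p_x/p_y.
So 5·p_y·y = p_x·x; combined with the budget, a share 5/6 of income goes to x.
Demand: x*(p_x,p_y,I) = 5/6·I/p_x and y* = 1/6·I/p_y.
At p_x=5, p_y=4, I=43: x* = 5/6·43/5 = 7.1667.

x* = 7.1667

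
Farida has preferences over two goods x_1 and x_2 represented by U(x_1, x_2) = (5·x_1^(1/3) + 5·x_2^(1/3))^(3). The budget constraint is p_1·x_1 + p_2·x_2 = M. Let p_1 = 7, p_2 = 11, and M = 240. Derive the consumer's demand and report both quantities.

MRS = MU_x_1/MU_x_2 = (x_2/x_1)^(2/3). Set equal to p_1/p_2.
Solve for the ratio: x_2/x_1 = [p_1/p_2]^(1.5).
Substitute x_2 = (x_2/x_1)·x_1 into the budget: x_1* = M/(p_1 + p_2·(x_2/x_1)).
Numerically x_2/x_1 = 0.507643, so x_1* = 240/(7 + 11·0.507643) = 19.0717 and x_2* = 0.507643·19.0717 = 9.6816.

x_1* = 19.0717, x_2* = 9.6816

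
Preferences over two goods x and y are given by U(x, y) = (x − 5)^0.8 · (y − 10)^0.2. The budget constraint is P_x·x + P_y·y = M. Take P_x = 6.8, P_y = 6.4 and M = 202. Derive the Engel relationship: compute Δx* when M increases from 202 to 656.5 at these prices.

MRS = 4·(y−10)/(x−5). Tangency with P_x/P_y gives y−10 = (1/4)·(P_x/P_y)·(x−5).
Substituting into the budget: x* = 5 + 0.8·(M − 5·P_x − 10·P_y)/P_x, and y* = 10 + 0.2·(…)/P_y.
Discretionary income = 202 − 5·6.8 − 10·6.4 = 104; x* = 5 + 0.8·104/6.8 = 17.2353.
At M' = 656.5: x* = 70.7059. Change: 70.7059 − 17.2353 = 53.4706.

Δx* = 53.4706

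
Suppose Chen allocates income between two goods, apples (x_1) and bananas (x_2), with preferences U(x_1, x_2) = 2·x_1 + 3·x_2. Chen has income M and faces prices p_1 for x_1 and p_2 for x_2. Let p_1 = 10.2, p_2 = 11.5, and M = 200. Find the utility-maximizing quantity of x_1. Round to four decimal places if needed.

x_1* = 0

Linear utility — the consumer picks whichever good has higher MU/price: 2/10.2 = 0.1961 vs 3/11.5 = 0.2609.
x_2 gives more utility per dollar, so spend all income on x_2: x_2* = M/p_2, x_1* = 0.
Numerically: x_1* = 0, x_2* = 17.3913.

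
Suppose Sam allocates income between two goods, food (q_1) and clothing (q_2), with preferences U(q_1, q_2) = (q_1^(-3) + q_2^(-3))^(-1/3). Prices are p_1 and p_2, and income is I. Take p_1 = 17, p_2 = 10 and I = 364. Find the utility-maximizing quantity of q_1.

MRS = MU_q_1/MU_q_2 = (q_2/q_1)^(4). Set equal to p_1/p_2.
Hence q_2/q_1 = (p_1/p_2)^(1/(4)), i.e. raised to the 0.25 power.
With the ratio pinned down, the budget gives q_1* = I/(p_1 + p_2·(q_2/q_1)) and q_2* = (q_2/q_1)·q_1*.
Numerically q_2/q_1 = 1.141858, so q_1* = 364/(17 + 10·1.141858) = 12.8085.

q_1* = 12.8085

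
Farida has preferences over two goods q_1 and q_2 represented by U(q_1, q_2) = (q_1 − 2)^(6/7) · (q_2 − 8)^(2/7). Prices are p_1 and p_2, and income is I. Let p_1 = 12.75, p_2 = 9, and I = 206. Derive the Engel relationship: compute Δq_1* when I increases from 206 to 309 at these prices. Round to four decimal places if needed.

Δq_1* = 6.0588

Let q_1' = q_1−2, q_2' = q_2−8. MRS = 3·q_2'/q_1' = p_1/p_2.
Substituting into the budget: q_1* = 2 + 0.75·(I − 2·p_1 − 8·p_2)/p_1, and q_2* = 8 + 0.25·(…)/p_2.
Discretionary income = 206 − 2·12.75 − 8·9 = 108.5; q_1* = 2 + 0.75·108.5/12.75 = 8.3824.
At I' = 309: q_1* = 14.4412. Change: 14.4412 − 8.3824 = 6.0588.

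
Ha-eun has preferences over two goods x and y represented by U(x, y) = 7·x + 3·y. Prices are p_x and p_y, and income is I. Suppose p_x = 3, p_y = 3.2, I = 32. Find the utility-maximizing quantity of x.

Perfect substitutes: compare marginal utility per dollar. 7/p_x vs 3/p_y → 2.3333 vs 0.9375.
x gives more utility per dollar, so spend all income on x: x* = I/p_x, y* = 0.
Numerically: x* = 10.6667, y* = 0.

x* = 10.6667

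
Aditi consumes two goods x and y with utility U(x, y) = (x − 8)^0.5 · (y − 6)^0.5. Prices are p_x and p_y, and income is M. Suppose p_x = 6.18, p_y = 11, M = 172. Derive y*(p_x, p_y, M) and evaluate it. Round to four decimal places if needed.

y* = 8.5709

MRS = (y−6)/(x−8). Tangency with p_x/p_y gives y−6 = (p_x/p_y)·(x−8).
After buying the subsistence bundle (8, 6), a share 0.5 of the remaining income goes to x: x* = 8 + 0.5·(M − 8p_x − 6p_y)/p_x.
Discretionary income = 172 − 8·6.18 − 6·11 = 56.56; y* = 6 + 0.5·56.56/11 = 8.5709.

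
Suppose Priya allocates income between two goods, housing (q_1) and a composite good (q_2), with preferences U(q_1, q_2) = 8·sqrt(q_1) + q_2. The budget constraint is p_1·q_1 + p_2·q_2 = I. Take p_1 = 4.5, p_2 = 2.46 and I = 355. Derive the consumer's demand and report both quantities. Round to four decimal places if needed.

Utility is quasi-linear in q_2; the FOC for q_1 is 4/√q_1 = p_1/p_2.
Solve: √q_1 = 4·p_2/p_1, so q_1*(p_1,p_2) = (4·p_2/p_1)², and q_2* = (I − p_1·q_1*)/p_2.
Plugging in: q_1* = (4·2.46/4.5)² = 4.7815, q_2* = 135.5623.

q_1* = 4.7815, q_2* = 135.5623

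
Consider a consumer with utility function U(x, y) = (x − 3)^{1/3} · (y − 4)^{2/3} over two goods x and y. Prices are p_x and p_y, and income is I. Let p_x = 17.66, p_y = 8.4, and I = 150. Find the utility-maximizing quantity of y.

Let x' = x−3, y' = y−4. MRS = (1/2)·y'/x' = p_x/p_y.
After buying the subsistence bundle (3, 4), a share 1/3 of the remaining income goes to x: x* = 3 + 1/3·(I − 3p_x − 4p_y)/p_x.
Discretionary income = 150 − 3·17.66 − 4·8.4 = 63.42; y* = 4 + 2/3·63.42/8.4 = 9.0333.

y* = 9.0333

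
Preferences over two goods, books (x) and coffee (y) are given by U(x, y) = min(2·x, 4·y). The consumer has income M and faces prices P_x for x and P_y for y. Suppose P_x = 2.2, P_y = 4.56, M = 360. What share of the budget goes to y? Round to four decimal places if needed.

With perfect complements, no substitution: consume in ratio x:y = 4:2.
Budget: P_x·x + P_y·(1/2)·x = M, so (4·P_x + 2·P_y)·x = 4·M.
Demand: x*(P_x,P_y,M) = 4·M/(4·P_x + 2·P_y), y* = 2·M/(4·P_x + 2·P_y).
Here 4·2.2 + 2·4.56 = 17.92, giving x* = 80.3571 and y* = 40.1786.
Expenditure on y: 4.56·40.1786 = 183.2143; share = 0.5089.

share on y = 0.5089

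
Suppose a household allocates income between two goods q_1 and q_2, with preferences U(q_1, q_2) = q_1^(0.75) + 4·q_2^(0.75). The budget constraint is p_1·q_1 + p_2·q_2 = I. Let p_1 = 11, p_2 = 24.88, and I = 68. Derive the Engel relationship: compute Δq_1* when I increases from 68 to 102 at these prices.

MRS = MU_q_1/MU_q_2 = (1/4)·(q_2/q_1)^(0.25). Set equal to p_1/p_2.
Solve for the ratio: q_2/q_1 = [4·p_1/p_2]^(4).
With the ratio pinned down, the budget gives q_1* = I/(p_1 + p_2·(q_2/q_1)) and q_2* = (q_2/q_1)·q_1*.
Numerically q_2/q_1 = 9.781584, so q_1* = 68/(11 + 24.88·9.781584) = 0.2673.
At I' = 102: q_1* = 0.401. Change: 0.401 − 0.2673 = 0.1337.

Δq_1* = 0.1337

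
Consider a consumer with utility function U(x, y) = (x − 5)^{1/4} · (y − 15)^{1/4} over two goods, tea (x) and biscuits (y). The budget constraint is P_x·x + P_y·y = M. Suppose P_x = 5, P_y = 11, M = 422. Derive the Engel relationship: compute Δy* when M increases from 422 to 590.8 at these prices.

This is Cobb-Douglas in (x−5, y−15): tangency gives 0.25·P_y·(y−15) = 0.25·P_x·(x−5).
Substituting into the budget: x* = 5 + 0.5·(M − 5·P_x − 15·P_y)/P_x, and y* = 15 + 0.5·(…)/P_y.
Discretionary income = 422 − 5·5 − 15·11 = 232; y* = 15 + 0.5·232/11 = 25.5455.
At M' = 590.8: y* = 33.2182. Change: 33.2182 − 25.5455 = 7.6727.

Δy* = 7.6727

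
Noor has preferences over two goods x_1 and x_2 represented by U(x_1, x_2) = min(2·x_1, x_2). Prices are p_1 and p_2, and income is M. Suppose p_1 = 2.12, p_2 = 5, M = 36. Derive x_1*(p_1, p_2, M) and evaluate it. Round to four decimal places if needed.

Leontief preferences: the optimum is at the kink where x_1/1 = x_2/2, i.e. x_2 = 2·x_1.
Budget: p_1·x_1 + p_2·2·x_1 = M, so (p_1 + 2·p_2)·x_1 = M.
Demand: x_1*(p_1,p_2,M) = M/(p_1 + 2·p_2), x_2* = 2·M/(p_1 + 2·p_2).
Here 2.12 + 2·5 = 12.12, giving x_1* = 2.9703.

x_1* = 2.9703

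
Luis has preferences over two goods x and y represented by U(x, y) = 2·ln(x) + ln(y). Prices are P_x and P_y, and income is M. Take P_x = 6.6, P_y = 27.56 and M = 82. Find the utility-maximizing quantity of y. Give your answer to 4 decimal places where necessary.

Tangency: MRS = 2·y/x = P_x/P_y.
So 2·P_y·y = P_x·x; combined with the budget, a share 2/3 of income goes to x.
Demand: x*(P_x,P_y,M) = 2/3·M/P_x and y* = 1/3·M/P_y.
At P_x=6.6, P_y=27.56, M=82: y* = 1/3·82/27.56 = 0.9918.

y* = 0.9918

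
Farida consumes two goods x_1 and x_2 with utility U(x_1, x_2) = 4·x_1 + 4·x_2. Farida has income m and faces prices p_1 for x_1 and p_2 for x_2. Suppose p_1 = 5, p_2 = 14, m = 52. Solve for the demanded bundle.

Perfect substitutes: compare marginal utility per dollar. 4/p_1 vs 4/p_2 → 0.8 vs 0.2857.
x_1 gives more utility per dollar, so spend all income on x_1: x_1* = m/p_1, x_2* = 0.
Numerically: x_1* = 10.4, x_2* = 0.

x_1* = 10.4, x_2* = 0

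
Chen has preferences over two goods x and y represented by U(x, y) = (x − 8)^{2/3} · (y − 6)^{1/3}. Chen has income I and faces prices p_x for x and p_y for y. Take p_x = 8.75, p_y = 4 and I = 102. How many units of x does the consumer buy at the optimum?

x* = 8.6095

This is Cobb-Douglas in (x−8, y−6): tangency gives 2/3·p_y·(y−6) = 1/3·p_x·(x−8).
After buying the subsistence bundle (8, 6), a share 2/3 of the remaining income goes to x: x* = 8 + 2/3·(I − 8p_x − 6p_y)/p_x.
Discretionary income = 102 − 8·8.75 − 6·4 = 8; x* = 8 + 2/3·8/8.75 = 8.6095.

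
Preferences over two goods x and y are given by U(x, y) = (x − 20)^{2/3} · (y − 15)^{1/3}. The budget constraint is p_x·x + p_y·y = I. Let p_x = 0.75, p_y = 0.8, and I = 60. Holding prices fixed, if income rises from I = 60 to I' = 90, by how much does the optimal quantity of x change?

After buying the subsistence bundle (20, 15), a share 2/3 of the remaining income goes to x: x* = 20 + 2/3·(I − 20p_x − 15p_y)/p_x.
Discretionary income = 60 − 20·0.75 − 15·0.8 = 33; x* = 20 + 2/3·33/0.75 = 49.3333.
At I' = 90: x* = 76. Change: 76 − 49.3333 = 26.6667.

Δx* = 26.6667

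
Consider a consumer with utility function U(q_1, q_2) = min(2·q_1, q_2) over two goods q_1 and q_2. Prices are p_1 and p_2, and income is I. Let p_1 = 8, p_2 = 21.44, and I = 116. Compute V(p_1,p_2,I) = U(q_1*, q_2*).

With perfect complements, no substitution: consume in ratio q_1:q_2 = 1:2.
Budget: p_1·q_1 + p_2·2·q_1 = I, so (p_1 + 2·p_2)·q_1 = I.
Demand: q_1*(p_1,p_2,I) = I/(p_1 + 2·p_2), q_2* = 2·I/(p_1 + 2·p_2).
Here 8 + 2·21.44 = 50.88, giving q_1* = 2.2799 and q_2* = 4.5597.
Utility at the optimum: U(2.2799, 4.5597) = 4.5597.

V = 4.5597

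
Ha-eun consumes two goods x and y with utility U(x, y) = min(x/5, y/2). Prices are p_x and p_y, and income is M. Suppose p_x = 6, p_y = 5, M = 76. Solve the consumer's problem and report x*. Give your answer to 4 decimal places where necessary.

With perfect complements, no substitution: consume in ratio x:y = 5:2.
Budget: p_x·x + p_y·(2/5)·x = M, so (5·p_x + 2·p_y)·x = 5·M.
Demand: x*(p_x,p_y,M) = 5·M/(5·p_x + 2·p_y), y* = 2·M/(5·p_x + 2·p_y).
Here 5·6 + 2·5 = 40, giving x* = 9.5.

x* = 9.5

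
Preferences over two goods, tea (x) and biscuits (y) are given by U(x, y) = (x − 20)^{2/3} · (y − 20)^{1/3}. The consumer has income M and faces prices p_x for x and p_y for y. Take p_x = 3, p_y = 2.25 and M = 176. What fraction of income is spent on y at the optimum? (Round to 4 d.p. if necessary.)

share on y = 0.3902

MRS = 2·(y−20)/(x−20). Tangency with p_x/p_y gives y−20 = (1/2)·(p_x/p_y)·(x−20).
After buying the subsistence bundle (20, 20), a share 2/3 of the remaining income goes to x: x* = 20 + 2/3·(M − 20p_x − 20p_y)/p_x.
Discretionary income = 176 − 20·3 − 20·2.25 = 71; x* = 20 + 2/3·71/3 = 35.7778; y* = 20 + 1/3·71/2.25 = 30.5185.
Expenditure on y: 2.25·30.5185 = 68.6667; share = 0.3902.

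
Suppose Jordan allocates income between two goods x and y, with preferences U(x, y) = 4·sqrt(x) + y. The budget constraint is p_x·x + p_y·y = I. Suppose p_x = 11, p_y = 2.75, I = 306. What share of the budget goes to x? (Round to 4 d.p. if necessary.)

share on x = 0.009

MU_x = 2/√x, MU_y = 1. Tangency: 2/√x = p_x/p_y.
Thus x* = (2·p_y/p_x)² — independent of I — with the rest of income spent on y.
Plugging in: x* = (2·2.75/11)² = 0.25, y* = 110.2727.
Expenditure on x: 11·0.25 = 2.75; share = 0.009.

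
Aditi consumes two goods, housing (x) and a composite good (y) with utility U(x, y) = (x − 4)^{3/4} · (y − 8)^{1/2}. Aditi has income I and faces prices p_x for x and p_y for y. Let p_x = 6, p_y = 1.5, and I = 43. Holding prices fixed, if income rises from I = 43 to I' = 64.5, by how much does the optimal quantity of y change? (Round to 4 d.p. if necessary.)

Δy* = 5.7333

Let x' = x−4, y' = y−8. MRS = (3/2)·y'/x' = p_x/p_y.
After buying the subsistence bundle (4, 8), a share 0.6 of the remaining income goes to x: x* = 4 + 0.6·(I − 4p_x − 8p_y)/p_x.
Discretionary income = 43 − 4·6 − 8·1.5 = 7; y* = 8 + 0.4·7/1.5 = 9.8667.
At I' = 64.5: y* = 15.6. Change: 15.6 − 9.8667 = 5.7333.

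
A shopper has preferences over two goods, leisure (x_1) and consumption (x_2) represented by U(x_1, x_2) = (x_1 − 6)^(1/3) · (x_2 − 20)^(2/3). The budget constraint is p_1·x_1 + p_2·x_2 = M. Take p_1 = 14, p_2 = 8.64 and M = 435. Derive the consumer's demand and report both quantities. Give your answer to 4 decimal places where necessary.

Discretionary income = 435 − 6·14 − 20·8.64 = 178.2; x_1* = 6 + 1/3·178.2/14 = 10.2429; x_2* = 20 + 2/3·178.2/8.64 = 33.75.

x_1* = 10.2429, x_2* = 33.75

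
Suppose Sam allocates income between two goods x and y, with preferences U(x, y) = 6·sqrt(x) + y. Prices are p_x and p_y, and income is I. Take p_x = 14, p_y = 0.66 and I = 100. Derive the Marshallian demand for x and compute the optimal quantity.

x* = 0.02

MU_x = 3/√x, MU_y = 1. Tangency: 3/√x = p_x/p_y.
Thus x* = (3·p_y/p_x)² — independent of I — with the rest of income spent on y.
Plugging in: x* = (3·0.66/14)² = 0.02.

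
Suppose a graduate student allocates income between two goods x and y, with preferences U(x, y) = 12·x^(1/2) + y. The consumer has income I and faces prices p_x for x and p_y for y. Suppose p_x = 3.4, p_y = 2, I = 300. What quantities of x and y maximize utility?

x* = 12.4567, y* = 128.8235

Solve: √x = 6·p_y/p_x, so x*(p_x,p_y) = (6·p_y/p_x)², and y* = (I − p_x·x*)/p_y.
Plugging in: x* = (6·2/3.4)² = 12.4567, y* = 128.8235.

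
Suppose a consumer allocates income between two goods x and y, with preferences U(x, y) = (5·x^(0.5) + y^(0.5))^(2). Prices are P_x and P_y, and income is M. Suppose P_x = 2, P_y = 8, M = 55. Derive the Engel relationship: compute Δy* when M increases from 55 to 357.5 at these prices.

MU_x ∝ 5·x^(-0.5), MU_y ∝ y^(-0.5), so MRS = 5·(y/x)^(0.5) = P_x/P_y.
Solve for the ratio: y/x = [(1/5)·P_x/P_y]^(2).
Substitute y = (y/x)·x into the budget: x* = M/(P_x + P_y·(y/x)).
Numerically y/x = 0.0025, so x* = 55/(2 + 8·0.0025) = 27.2277 and y* = 0.0025·27.2277 = 0.0681.
At M' = 357.5: y* = 0.4425. Change: 0.4425 − 0.0681 = 0.3744.

Δy* = 0.3744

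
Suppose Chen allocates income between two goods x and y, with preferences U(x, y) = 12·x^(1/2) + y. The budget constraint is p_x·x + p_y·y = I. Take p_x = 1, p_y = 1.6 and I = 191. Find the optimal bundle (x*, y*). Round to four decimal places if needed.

Utility is quasi-linear in y; the FOC for x is 6/√x = p_x/p_y.
Solve: √x = 6·p_y/p_x, so x*(p_x,p_y) = (6·p_y/p_x)², and y* = (I − p_x·x*)/p_y.
Plugging in: x* = (6·1.6/1)² = 92.16, y* = 61.775.

x* = 92.16, y* = 61.775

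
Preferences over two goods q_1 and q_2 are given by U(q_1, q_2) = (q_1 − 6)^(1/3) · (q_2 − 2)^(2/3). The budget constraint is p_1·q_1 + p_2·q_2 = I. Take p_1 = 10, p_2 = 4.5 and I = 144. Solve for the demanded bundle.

MRS = (1/2)·(q_2−2)/(q_1−6). Tangency with p_1/p_2 gives q_2−2 = 2·(p_1/p_2)·(q_1−6).
After buying the subsistence bundle (6, 2), a share 1/3 of the remaining income goes to q_1: q_1* = 6 + 1/3·(I − 6p_1 − 2p_2)/p_1.
Discretionary income = 144 − 6·10 − 2·4.5 = 75; q_1* = 6 + 1/3·75/10 = 8.5; q_2* = 2 + 2/3·75/4.5 = 13.1111.

q_1* = 8.5, q_2* = 13.1111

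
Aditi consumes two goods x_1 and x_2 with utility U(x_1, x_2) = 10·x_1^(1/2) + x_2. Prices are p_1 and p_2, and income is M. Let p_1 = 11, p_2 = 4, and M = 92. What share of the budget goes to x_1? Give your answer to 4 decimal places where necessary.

share on x_1 = 0.3953

Set MRS = p_1/p_2: 5·x_1^(−1/2) = p_1/p_2.
Solve: √x_1 = 5·p_2/p_1, so x_1*(p_1,p_2) = (5·p_2/p_1)², and x_2* = (M − p_1·x_1*)/p_2.
Plugging in: x_1* = (5·4/11)² = 3.3058, x_2* = 13.9091.
Expenditure on x_1: 11·3.3058 = 36.3636; share = 0.3953.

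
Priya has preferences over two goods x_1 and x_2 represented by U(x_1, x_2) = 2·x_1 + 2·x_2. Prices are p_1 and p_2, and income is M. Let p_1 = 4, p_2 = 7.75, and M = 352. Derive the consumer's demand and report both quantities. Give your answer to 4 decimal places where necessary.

x_1* = 88, x_2* = 0

Linear utility — the consumer picks whichever good has higher MU/price: 2/4 = 0.5 vs 2/7.75 = 0.2581.
x_1 gives more utility per dollar, so spend all income on x_1: x_1* = M/p_1, x_2* = 0.
Numerically: x_1* = 88, x_2* = 0.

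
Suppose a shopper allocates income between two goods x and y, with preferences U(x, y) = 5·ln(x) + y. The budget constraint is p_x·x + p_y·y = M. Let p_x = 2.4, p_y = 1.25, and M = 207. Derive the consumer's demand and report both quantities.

MU_x = 5/x, MU_y = 1. Tangency: 5/x = p_x/p_y.
So x*(p_x,p_y) = 5·p_y/p_x, independent of income; and y* = (M − 5·p_y)/p_y.
At the given prices: x* = 5·1.25/2.4 = 2.6042, and y* = 160.6.

x* = 2.6042, y* = 160.6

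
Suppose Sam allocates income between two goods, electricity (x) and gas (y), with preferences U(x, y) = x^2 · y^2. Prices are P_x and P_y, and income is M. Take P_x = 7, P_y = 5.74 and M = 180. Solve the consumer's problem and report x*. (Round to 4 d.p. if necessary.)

x* = 12.8571

MU_x/MU_y = (2·y)/(2·x); tangency sets this equal to P_x/P_y.
Rearranging, P_y·y = P_x·x. Substituting into the budget gives P_x·x·(1 + 1) = M.
Demand: x*(P_x,P_y,M) = 0.5·M/P_x and y* = 0.5·M/P_y.
At P_x=7, P_y=5.74, M=180: x* = 0.5·180/7 = 12.8571.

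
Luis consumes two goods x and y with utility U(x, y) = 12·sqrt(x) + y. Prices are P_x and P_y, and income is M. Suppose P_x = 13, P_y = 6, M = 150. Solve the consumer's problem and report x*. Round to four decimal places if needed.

Utility is quasi-linear in y; the FOC for x is 6/√x = P_x/P_y.
Thus x* = (6·P_y/P_x)² — independent of M — with the rest of income spent on y.
Plugging in: x* = (6·6/13)² = 7.6686.

x* = 7.6686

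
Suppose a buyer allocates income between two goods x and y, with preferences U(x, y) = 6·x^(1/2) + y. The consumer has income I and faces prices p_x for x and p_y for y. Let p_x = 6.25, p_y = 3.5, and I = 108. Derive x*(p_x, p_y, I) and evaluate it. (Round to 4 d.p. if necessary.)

Solve: √x = 3·p_y/p_x, so x*(p_x,p_y) = (3·p_y/p_x)², and y* = (I − p_x·x*)/p_y.
Plugging in: x* = (3·3.5/6.25)² = 2.8224.

x* = 2.8224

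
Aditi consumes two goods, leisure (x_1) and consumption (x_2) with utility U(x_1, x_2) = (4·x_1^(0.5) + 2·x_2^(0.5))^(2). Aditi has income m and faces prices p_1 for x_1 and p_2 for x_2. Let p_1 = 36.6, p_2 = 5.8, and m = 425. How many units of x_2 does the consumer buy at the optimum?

x_2* = 44.8478

MU_x_1 ∝ 4·x_1^(-0.5), MU_x_2 ∝ 2·x_2^(-0.5), so MRS = 2·(x_2/x_1)^(0.5) = p_1/p_2.
Hence x_2/x_1 = ((1/2)·p_1/p_2)^(1/(0.5)), i.e. raised to the 2 power.
With the ratio pinned down, the budget gives x_1* = m/(p_1 + p_2·(x_2/x_1)) and x_2* = (x_2/x_1)·x_1*.
Numerically x_2/x_1 = 9.955113, so x_1* = 425/(36.6 + 5.8·9.955113) = 4.505 and x_2* = 9.955113·4.505 = 44.8478.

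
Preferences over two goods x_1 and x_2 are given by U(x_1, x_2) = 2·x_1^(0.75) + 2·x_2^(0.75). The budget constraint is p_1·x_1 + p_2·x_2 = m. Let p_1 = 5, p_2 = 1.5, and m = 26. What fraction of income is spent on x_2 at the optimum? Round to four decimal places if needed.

MU_x_1 ∝ 2·x_1^(-0.25), MU_x_2 ∝ 2·x_2^(-0.25), so MRS = (x_2/x_1)^(0.25) = p_1/p_2.
Solve for the ratio: x_2/x_1 = [p_1/p_2]^(4).
Substitute x_2 = (x_2/x_1)·x_1 into the budget: x_1* = m/(p_1 + p_2·(x_2/x_1)).
Numerically x_2/x_1 = 123.45679, so x_1* = 26/(5 + 1.5·123.45679) = 0.1367 and x_2* = 123.45679·0.1367 = 16.8776.
Expenditure on x_2: 1.5·16.8776 = 25.3165; share = 0.9737.

share on x_2 = 0.9737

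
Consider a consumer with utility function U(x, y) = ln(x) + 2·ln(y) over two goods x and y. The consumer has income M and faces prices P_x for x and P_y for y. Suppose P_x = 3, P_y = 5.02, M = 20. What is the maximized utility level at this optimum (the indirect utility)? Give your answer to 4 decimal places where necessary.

V = 2.7522

MU_x/MU_y = (y)/(2·x); tangency sets this equal to P_x/P_y.
So P_y·y = 2·P_x·x; combined with the budget, a share 1/3 of income goes to x.
Demand: x*(P_x,P_y,M) = 1/3·M/P_x and y* = 2/3·M/P_y.
At P_x=3, P_y=5.02, M=20: x* = 1/3·20/3 = 2.2222, y* = 2.656.
Utility at the optimum: U(2.2222, 2.656) = 2.7522.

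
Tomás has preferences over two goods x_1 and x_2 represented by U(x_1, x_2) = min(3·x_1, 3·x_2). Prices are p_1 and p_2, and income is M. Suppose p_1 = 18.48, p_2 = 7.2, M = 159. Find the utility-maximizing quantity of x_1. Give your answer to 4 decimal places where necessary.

With perfect complements, no substitution: consume in ratio x_1:x_2 = 3:3.
Budget: p_1·x_1 + p_2·x_1 = M, so (3·p_1 + 3·p_2)·x_1 = 3·M.
Demand: x_1*(p_1,p_2,M) = 3·M/(3·p_1 + 3·p_2), x_2* = 3·M/(3·p_1 + 3·p_2).
Here 3·18.48 + 3·7.2 = 77.04, giving x_1* = 6.1916.

x_1* = 6.1916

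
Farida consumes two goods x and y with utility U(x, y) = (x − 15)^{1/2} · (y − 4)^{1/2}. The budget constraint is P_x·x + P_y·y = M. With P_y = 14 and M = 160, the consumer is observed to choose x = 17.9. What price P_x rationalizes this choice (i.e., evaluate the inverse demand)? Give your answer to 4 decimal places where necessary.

This is Cobb-Douglas in (x−15, y−4): tangency gives 0.5·P_y·(y−4) = 0.5·P_x·(x−15).
After buying the subsistence bundle (15, 4), a share 0.5 of the remaining income goes to x: x* = 15 + 0.5·(M − 15P_x − 4P_y)/P_x.
Set x* = 17.9 in the demand function and solve for P_x: P_x = 5.

P_x = 5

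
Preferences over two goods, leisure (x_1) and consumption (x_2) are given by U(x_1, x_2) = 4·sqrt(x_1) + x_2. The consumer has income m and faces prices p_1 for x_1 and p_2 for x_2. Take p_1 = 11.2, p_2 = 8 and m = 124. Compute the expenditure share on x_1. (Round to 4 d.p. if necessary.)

Set MRS = p_1/p_2: 2·x_1^(−1/2) = p_1/p_2.
Solve: √x_1 = 2·p_2/p_1, so x_1*(p_1,p_2) = (2·p_2/p_1)², and x_2* = (m − p_1·x_1*)/p_2.
Plugging in: x_1* = (2·8/11.2)² = 2.0408, x_2* = 12.6429.
Expenditure on x_1: 11.2·2.0408 = 22.8571; share = 0.1843.

share on x_1 = 0.1843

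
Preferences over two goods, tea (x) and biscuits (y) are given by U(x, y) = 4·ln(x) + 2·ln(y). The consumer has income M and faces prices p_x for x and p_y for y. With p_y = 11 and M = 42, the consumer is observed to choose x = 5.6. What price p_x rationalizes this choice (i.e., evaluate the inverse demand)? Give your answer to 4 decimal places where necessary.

p_x = 5

The MRS is 2·y/x. Set MRS = p_x/p_y.
Rearranging, p_y·y = (1/2)·p_x·x. Substituting into the budget gives p_x·x·(1 + (1/2)) = M.
Demand: x*(p_x,p_y,M) = 2/3·M/p_x and y* = 1/3·M/p_y.
Set x* = 5.6 in the demand function and solve for p_x: p_x = 5.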